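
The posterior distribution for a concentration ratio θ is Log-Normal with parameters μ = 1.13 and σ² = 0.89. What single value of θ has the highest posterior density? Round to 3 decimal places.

Mode = exp(μ − σ²) = exp(0.24) = 1.271.
Mean = exp(μ + σ²/2) = exp(1.575) = 4.831.
This is the posterior mode — the MAP estimate.

1.271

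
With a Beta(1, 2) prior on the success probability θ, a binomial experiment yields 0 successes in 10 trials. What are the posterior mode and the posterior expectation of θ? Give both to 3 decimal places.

Posterior: Beta(1+0, 2+10) = Beta(1, 12).
Since α = 1 ≤ 1 and β > 1, the Beta density is monotone decreasing on [0,1]; the mode is at 0.
Mean = 1/(1+12) = 0.077.
Mean > mode: the posterior has a right tail.

MAP = 0.000, posterior mean = 0.077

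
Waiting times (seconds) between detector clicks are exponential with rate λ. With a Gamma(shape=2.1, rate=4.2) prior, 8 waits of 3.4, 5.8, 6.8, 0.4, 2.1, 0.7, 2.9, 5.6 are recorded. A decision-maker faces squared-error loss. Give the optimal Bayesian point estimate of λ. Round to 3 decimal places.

Σ times = 27.7. Posterior: Gamma(shape = 2.1+8 = 10.1, rate = 4.2+27.7 = 31.9).
Mode = (α−1)/β = 9.1/31.9 = 0.285.
Mean = α/β = 10.1/31.9 = 0.317.
Squared-error loss ⇒ the optimal estimator is the posterior mean.

0.317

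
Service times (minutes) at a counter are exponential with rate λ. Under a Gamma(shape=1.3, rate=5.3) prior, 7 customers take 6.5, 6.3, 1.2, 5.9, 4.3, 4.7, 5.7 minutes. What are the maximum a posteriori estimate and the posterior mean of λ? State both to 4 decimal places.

Σ times = 34.6. Posterior: Gamma(shape = 1.3+7 = 8.3, rate = 5.3+34.6 = 39.9).
Mode = (α−1)/β = 7.3/39.9 = 0.1830.
Mean = α/β = 8.3/39.9 = 0.2080.

MAP = 0.1830; posterior mean = 0.2080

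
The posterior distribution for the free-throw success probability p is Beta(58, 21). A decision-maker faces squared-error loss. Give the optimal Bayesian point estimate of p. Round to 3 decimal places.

Mode = (58−1)/(58+21−2) = 57/77 = 0.740.
Mean = 58/(58+21) = 58/79 = 0.734.
Squared-error loss ⇒ the optimal estimator is the posterior mean.

0.734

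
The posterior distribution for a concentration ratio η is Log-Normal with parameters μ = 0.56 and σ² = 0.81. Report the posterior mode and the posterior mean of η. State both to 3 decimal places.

Mode = exp(μ − σ²) = exp(-0.25) = 0.779.
Mean = exp(μ + σ²/2) = exp(0.965) = 2.625.

η_MAP = 0.779, E[η|data] = 2.625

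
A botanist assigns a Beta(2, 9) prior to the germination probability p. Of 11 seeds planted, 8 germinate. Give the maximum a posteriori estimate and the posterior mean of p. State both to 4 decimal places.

Posterior: Beta(2+8, 9+3) = Beta(10, 12).
Mode = (10−1)/(10+12−2) = 9/20 = 0.4500.
Mean = 10/(10+12) = 10/22 = 0.4545.

maximum a posteriori estimate = 0.4500, posterior mean = 0.4545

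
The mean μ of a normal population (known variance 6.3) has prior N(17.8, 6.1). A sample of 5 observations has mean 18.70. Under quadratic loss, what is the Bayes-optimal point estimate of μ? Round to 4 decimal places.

18.5459

Posterior for μ is Normal. Precision-weighted mean: (1/6.1·17.8 + 5/6.3·18.70) / (1/6.1 + 5/6.3) = 18.5459.
A Normal posterior is symmetric, so mode = mean.
Quadratic loss ⇒ the optimal estimator is the posterior mean.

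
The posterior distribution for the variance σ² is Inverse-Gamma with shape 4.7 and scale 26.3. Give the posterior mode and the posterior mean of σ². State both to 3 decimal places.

Mode = β/(α+1) = 26.3/5.7 = 4.614.
Mean = β/(α−1) = 26.3/3.7 = 7.108.

posterior mode = 4.614, posterior mean = 7.108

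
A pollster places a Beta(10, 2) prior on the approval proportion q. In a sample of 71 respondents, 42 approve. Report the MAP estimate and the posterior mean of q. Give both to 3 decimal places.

Posterior: Beta(10+42, 2+29) = Beta(52, 31).
Mode = (52−1)/(52+31−2) = 51/81 = 0.630.
Mean = 52/(52+31) = 52/83 = 0.627.
The mean is pulled below the mode by the posterior's left skew.

q_MAP = 0.630, E[q|data] = 0.627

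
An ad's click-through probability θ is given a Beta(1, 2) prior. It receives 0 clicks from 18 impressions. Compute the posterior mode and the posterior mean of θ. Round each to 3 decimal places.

θ_MAP = 0.000, E[θ|data] = 0.048

Posterior: Beta(1+0, 2+18) = Beta(1, 20).
Since α = 1 ≤ 1 and β > 1, the Beta density is monotone decreasing on [0,1]; the mode is at 0.
Mean = 1/(1+20) = 0.048.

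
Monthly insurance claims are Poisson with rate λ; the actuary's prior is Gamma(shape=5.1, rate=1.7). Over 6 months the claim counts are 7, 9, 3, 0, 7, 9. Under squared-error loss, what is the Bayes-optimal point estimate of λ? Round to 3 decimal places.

Σ counts = 35. Posterior: Gamma(shape = 5.1+35 = 40.1, rate = 1.7+6 = 7.7).
Mode = (α−1)/β = 39.1/7.7 = 5.078.
Mean = α/β = 40.1/7.7 = 5.208.
Squared-error loss ⇒ the optimal estimator is the posterior mean.

5.208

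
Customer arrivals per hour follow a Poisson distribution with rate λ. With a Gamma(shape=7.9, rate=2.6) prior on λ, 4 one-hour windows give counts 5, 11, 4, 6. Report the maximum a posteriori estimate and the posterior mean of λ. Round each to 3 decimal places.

Σ counts = 26. Posterior: Gamma(shape = 7.9+26 = 33.9, rate = 2.6+4 = 6.6).
Mode = (α−1)/β = 32.9/6.6 = 4.985.
Mean = α/β = 33.9/6.6 = 5.136.
The posterior is right-skewed, so the mean exceeds the mode.

MAP = 4.985; posterior mean = 5.136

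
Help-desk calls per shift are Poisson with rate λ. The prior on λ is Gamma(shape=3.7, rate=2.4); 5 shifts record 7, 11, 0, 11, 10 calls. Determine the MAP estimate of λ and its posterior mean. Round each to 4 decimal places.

Σ counts = 39. Posterior: Gamma(shape = 3.7+39 = 42.7, rate = 2.4+5 = 7.4).
Mode = (α−1)/β = 41.7/7.4 = 5.6351.
Mean = α/β = 42.7/7.4 = 5.7703.

MAP: 5.6351. Posterior mean: 5.7703.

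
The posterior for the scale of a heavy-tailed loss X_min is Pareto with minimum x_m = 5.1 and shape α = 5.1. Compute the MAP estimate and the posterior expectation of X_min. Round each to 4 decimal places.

The Pareto density is strictly decreasing on [x_m, ∞), so the mode is x_m = 5.1000.
Mean = α·x_m/(α−1) = 5.1·5.1/4.1 = 6.3439.
Right-skewed posterior ⇒ mode < mean.

X_min_MAP = 5.1000, E[X_min|data] = 6.3439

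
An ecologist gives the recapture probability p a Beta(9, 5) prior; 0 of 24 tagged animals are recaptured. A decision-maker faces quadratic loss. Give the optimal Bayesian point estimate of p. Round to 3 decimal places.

0.237

Posterior: Beta(9+0, 5+24) = Beta(9, 29).
Mode = (9−1)/(9+29−2) = 8/36 = 0.222.
Mean = 9/(9+29) = 9/38 = 0.237.
Quadratic loss ⇒ the optimal estimator is the posterior mean.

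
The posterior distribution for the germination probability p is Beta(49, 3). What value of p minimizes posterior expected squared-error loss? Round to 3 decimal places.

Mode = (49−1)/(49+3−2) = 48/50 = 0.960.
Mean = 49/(49+3) = 49/52 = 0.942.
Squared-error loss ⇒ the optimal estimator is the posterior mean.

0.942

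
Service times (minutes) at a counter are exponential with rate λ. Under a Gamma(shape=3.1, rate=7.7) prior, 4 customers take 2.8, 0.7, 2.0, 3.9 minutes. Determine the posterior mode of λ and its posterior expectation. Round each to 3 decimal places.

λ_MAP = 0.357, E[λ|data] = 0.415

Σ times = 9.4. Posterior: Gamma(shape = 3.1+4 = 7.1, rate = 7.7+9.4 = 17.1).
Mode = (α−1)/β = 6.1/17.1 = 0.357.
Mean = α/β = 7.1/17.1 = 0.415.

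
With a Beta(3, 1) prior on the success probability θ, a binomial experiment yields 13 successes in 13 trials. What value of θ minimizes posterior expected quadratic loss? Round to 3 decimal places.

Posterior: Beta(3+13, 1+0) = Beta(16, 1).
Since β = 1 ≤ 1 and α > 1, the Beta density is monotone increasing on [0,1]; the mode is at 1.
Mean = 16/(16+1) = 0.941.
Quadratic loss ⇒ the optimal estimator is the posterior mean.

0.941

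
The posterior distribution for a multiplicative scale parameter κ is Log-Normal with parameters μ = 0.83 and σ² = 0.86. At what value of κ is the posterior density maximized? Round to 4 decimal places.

Mode = exp(μ − σ²) = exp(-0.03) = 0.9704.
Mean = exp(μ + σ²/2) = exp(1.260) = 3.5254.
This is the posterior mode — the MAP estimate.

0.9704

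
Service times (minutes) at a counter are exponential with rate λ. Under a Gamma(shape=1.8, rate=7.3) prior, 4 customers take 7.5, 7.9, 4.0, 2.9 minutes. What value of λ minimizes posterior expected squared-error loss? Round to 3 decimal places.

0.196

Σ times = 22.3. Posterior: Gamma(shape = 1.8+4 = 5.8, rate = 7.3+22.3 = 29.6).
Mode = (α−1)/β = 4.8/29.6 = 0.162.
Mean = α/β = 5.8/29.6 = 0.196.
Squared-error loss ⇒ the optimal estimator is the posterior mean.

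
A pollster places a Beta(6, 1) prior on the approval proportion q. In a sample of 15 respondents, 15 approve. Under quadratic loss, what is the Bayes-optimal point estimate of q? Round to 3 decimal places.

0.955

Posterior: Beta(6+15, 1+0) = Beta(21, 1).
Since β = 1 ≤ 1 and α > 1, the Beta density is monotone increasing on [0,1]; the mode is at 1.
Mean = 21/(21+1) = 0.955.
Quadratic loss ⇒ the optimal estimator is the posterior mean.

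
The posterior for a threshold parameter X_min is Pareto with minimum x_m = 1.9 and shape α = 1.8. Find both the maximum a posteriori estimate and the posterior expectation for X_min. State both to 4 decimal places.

The Pareto density is strictly decreasing on [x_m, ∞), so the mode is x_m = 1.9000.
Mean = α·x_m/(α−1) = 1.8·1.9/0.8 = 4.2750.

MAP: 1.9000. Posterior mean: 4.2750.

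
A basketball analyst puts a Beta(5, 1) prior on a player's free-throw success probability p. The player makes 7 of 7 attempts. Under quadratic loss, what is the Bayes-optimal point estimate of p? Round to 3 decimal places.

0.923

Posterior: Beta(5+7, 1+0) = Beta(12, 1).
Since β = 1 ≤ 1 and α > 1, the Beta density is monotone increasing on [0,1]; the mode is at 1.
Mean = 12/(12+1) = 0.923.
Quadratic loss ⇒ the optimal estimator is the posterior mean.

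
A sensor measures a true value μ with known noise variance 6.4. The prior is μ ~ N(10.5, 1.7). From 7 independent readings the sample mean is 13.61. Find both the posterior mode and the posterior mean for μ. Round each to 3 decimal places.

Posterior for μ is Normal. Precision-weighted mean: (1/1.7·10.5 + 7/6.4·13.61) / (1/1.7 + 7/6.4) = 12.522.
A Normal posterior is symmetric, so mode = mean.

μ_MAP = 12.522, E[μ|data] = 12.522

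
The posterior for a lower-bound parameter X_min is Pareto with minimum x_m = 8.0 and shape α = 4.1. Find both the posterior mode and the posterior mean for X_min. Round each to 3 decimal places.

MAP = 8.000, posterior mean = 10.581

The Pareto density is strictly decreasing on [x_m, ∞), so the mode is x_m = 8.000.
Mean = α·x_m/(α−1) = 4.1·8.0/3.1 = 10.581.
Right-skewed posterior ⇒ mode < mean.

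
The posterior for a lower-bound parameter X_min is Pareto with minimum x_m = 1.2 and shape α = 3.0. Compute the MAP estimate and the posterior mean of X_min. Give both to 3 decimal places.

The Pareto density is strictly decreasing on [x_m, ∞), so the mode is x_m = 1.200.
Mean = α·x_m/(α−1) = 3.0·1.2/2.0 = 1.800.

MAP: 1.200. Posterior mean: 1.800.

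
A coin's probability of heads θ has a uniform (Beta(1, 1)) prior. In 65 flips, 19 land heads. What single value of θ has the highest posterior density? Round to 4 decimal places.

Posterior: Beta(1+19, 1+46) = Beta(20, 47).
Mode = (20−1)/(20+47−2) = 19/65 = 0.2923.
Mean = 20/(20+47) = 20/67 = 0.2985.
This is the posterior mode — the MAP estimate.

0.2923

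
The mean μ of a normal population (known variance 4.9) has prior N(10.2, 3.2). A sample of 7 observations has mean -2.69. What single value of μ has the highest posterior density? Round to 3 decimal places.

-0.376

Posterior for μ is Normal. Precision-weighted mean: (1/3.2·10.2 + 7/4.9·-2.69) / (1/3.2 + 7/4.9) = -0.376.
A Normal posterior is symmetric, so mode = mean.
This is the posterior mode — the MAP estimate.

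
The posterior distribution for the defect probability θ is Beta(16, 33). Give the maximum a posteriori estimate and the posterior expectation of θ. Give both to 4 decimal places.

MAP = 0.3191; posterior mean = 0.3265

Mode = (16−1)/(16+33−2) = 15/47 = 0.3191.
Mean = 16/(16+33) = 16/49 = 0.3265.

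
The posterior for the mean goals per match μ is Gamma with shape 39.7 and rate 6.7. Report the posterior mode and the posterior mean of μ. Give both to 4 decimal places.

Mode = (α−1)/β = 38.7/6.7 = 5.7761.
Mean = α/β = 39.7/6.7 = 5.9254.

MAP: 5.7761. Posterior mean: 5.9254.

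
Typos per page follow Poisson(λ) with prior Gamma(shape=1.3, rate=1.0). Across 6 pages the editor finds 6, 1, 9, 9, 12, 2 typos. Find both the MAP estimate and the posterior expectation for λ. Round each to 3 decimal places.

MAP = 5.614; posterior mean = 5.757

Σ counts = 39. Posterior: Gamma(shape = 1.3+39 = 40.3, rate = 1.0+6 = 7.0).
Mode = (α−1)/β = 39.3/7.0 = 5.614.
Mean = α/β = 40.3/7.0 = 5.757.
The mean is pulled above the mode by the posterior's right skew.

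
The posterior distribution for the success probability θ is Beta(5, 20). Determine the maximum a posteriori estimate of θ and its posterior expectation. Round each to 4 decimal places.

MAP: 0.1739. Posterior mean: 0.2000.

Mode = (5−1)/(5+20−2) = 4/23 = 0.1739.
Mean = 5/(5+20) = 5/25 = 0.2000.
Mean > mode: the posterior has a right tail.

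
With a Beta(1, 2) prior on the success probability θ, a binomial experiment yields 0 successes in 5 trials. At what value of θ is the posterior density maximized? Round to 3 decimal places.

0.000

Posterior: Beta(1+0, 2+5) = Beta(1, 7).
Since α = 1 ≤ 1 and β > 1, the Beta density is monotone decreasing on [0,1]; the mode is at 0.
Mean = 1/(1+7) = 0.125.
This is the posterior mode — the MAP estimate.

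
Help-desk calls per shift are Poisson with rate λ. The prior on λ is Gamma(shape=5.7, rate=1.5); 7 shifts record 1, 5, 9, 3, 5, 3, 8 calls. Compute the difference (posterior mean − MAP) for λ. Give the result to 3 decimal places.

0.118

Σ counts = 34. Posterior: Gamma(shape = 5.7+34 = 39.7, rate = 1.5+7 = 8.5).
Mode = (α−1)/β = 38.7/8.5 = 4.553.
Mean = α/β = 39.7/8.5 = 4.671.
Difference = 4.671 − 4.553 = 0.118.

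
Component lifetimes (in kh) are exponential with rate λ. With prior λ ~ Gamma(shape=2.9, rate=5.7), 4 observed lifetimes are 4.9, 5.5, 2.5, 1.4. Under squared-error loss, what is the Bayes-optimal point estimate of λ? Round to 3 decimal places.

0.345

Σ times = 14.3. Posterior: Gamma(shape = 2.9+4 = 6.9, rate = 5.7+14.3 = 20.0).
Mode = (α−1)/β = 5.9/20.0 = 0.295.
Mean = α/β = 6.9/20.0 = 0.345.
Squared-error loss ⇒ the optimal estimator is the posterior mean.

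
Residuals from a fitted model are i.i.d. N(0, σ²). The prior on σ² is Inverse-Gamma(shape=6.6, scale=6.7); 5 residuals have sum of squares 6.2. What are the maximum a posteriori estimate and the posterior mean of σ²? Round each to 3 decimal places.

maximum a posteriori estimate = 0.970, posterior mean = 1.210

Posterior: Inverse-Gamma(shape = 6.6+5/2 = 9.1, scale = 6.7+6.2/2 = 9.8).
Mode = β/(α+1) = 9.8/10.1 = 0.970.
Mean = β/(α−1) = 9.8/8.1 = 1.210.
The mean is pulled above the mode by the posterior's right skew.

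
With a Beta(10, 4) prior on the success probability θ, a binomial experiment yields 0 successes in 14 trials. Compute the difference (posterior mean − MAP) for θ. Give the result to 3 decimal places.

Posterior: Beta(10+0, 4+14) = Beta(10, 18).
Mode = (10−1)/(10+18−2) = 9/26 = 0.346.
Mean = 10/(10+18) = 10/28 = 0.357.
Difference = 0.357 − 0.346 = 0.011.
The posterior is right-skewed, so the mean exceeds the mode.

0.011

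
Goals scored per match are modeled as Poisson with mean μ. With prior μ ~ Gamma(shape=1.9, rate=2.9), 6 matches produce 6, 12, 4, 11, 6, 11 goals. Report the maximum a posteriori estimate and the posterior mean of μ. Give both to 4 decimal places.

Σ counts = 50. Posterior: Gamma(shape = 1.9+50 = 51.9, rate = 2.9+6 = 8.9).
Mode = (α−1)/β = 50.9/8.9 = 5.7191.
Mean = α/β = 51.9/8.9 = 5.8315.
Right-skewed posterior ⇒ mode < mean.

μ_MAP = 5.7191, E[μ|data] = 5.8315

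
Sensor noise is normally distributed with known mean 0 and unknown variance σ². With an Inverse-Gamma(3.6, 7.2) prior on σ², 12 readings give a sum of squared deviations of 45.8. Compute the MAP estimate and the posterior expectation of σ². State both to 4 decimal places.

MAP estimate = 2.8396, posterior expectation = 3.5000

Posterior: Inverse-Gamma(shape = 3.6+12/2 = 9.6, scale = 7.2+45.8/2 = 30.1).
Mode = β/(α+1) = 30.1/10.6 = 2.8396.
Mean = β/(α−1) = 30.1/8.6 = 3.5000.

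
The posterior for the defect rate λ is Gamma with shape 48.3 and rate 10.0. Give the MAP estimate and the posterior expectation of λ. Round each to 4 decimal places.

MAP: 4.7300. Posterior mean: 4.8300.

Mode = (α−1)/β = 47.3/10.0 = 4.7300.
Mean = α/β = 48.3/10.0 = 4.8300.
Right-skewed posterior ⇒ mode < mean.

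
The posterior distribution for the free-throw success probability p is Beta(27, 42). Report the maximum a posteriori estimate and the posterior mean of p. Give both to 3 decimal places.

Mode = (27−1)/(27+42−2) = 26/67 = 0.388.
Mean = 27/(27+42) = 27/69 = 0.391.

p_MAP = 0.388, E[p|data] = 0.391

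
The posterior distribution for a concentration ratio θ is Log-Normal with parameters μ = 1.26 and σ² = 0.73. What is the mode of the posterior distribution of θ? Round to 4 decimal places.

1.6989

Mode = exp(μ − σ²) = exp(0.53) = 1.6989.
Mean = exp(μ + σ²/2) = exp(1.625) = 5.0784.
This is the posterior mode — the MAP estimate.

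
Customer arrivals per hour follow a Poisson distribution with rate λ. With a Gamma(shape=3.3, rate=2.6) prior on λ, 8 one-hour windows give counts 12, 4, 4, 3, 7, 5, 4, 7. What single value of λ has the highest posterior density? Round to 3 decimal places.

4.557

Σ counts = 46. Posterior: Gamma(shape = 3.3+46 = 49.3, rate = 2.6+8 = 10.6).
Mode = (α−1)/β = 48.3/10.6 = 4.557.
Mean = α/β = 49.3/10.6 = 4.651.
This is the posterior mode — the MAP estimate.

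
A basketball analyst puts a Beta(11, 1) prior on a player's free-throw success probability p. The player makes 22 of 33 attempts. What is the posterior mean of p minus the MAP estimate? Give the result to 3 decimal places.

-0.011

Posterior: Beta(11+22, 1+11) = Beta(33, 12).
Mode = (33−1)/(33+12−2) = 32/43 = 0.744.
Mean = 33/(33+12) = 33/45 = 0.733.
Difference = 0.733 − 0.744 = -0.011.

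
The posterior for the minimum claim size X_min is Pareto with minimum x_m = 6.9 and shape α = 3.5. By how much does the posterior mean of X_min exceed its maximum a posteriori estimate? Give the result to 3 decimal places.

The Pareto density is strictly decreasing on [x_m, ∞), so the mode is x_m = 6.900.
Mean = α·x_m/(α−1) = 3.5·6.9/2.5 = 9.660.
Difference = 9.660 − 6.900 = 2.760.

2.760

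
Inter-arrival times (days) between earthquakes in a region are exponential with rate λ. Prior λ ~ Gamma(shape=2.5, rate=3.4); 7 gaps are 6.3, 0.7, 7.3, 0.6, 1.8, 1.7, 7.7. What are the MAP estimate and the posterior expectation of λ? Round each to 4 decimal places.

MAP: 0.2881. Posterior mean: 0.3220.

Σ times = 26.1. Posterior: Gamma(shape = 2.5+7 = 9.5, rate = 3.4+26.1 = 29.5).
Mode = (α−1)/β = 8.5/29.5 = 0.2881.
Mean = α/β = 9.5/29.5 = 0.3220.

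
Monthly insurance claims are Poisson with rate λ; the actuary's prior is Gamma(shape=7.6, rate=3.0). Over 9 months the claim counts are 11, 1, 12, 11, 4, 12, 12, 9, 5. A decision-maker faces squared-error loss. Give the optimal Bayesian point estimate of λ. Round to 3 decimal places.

7.050

Σ counts = 77. Posterior: Gamma(shape = 7.6+77 = 84.6, rate = 3.0+9 = 12.0).
Mode = (α−1)/β = 83.6/12.0 = 6.967.
Mean = α/β = 84.6/12.0 = 7.050.
Squared-error loss ⇒ the optimal estimator is the posterior mean.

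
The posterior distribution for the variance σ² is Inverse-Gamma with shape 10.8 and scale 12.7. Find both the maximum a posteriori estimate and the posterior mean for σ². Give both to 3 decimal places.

Mode = β/(α+1) = 12.7/11.8 = 1.076.
Mean = β/(α−1) = 12.7/9.8 = 1.296.
Right-skewed posterior ⇒ mode < mean.

MAP = 1.076, posterior mean = 1.296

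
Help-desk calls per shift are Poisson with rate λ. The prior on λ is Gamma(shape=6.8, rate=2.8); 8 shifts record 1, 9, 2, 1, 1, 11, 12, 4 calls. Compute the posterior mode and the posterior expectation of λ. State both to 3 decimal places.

Σ counts = 41. Posterior: Gamma(shape = 6.8+41 = 47.8, rate = 2.8+8 = 10.8).
Mode = (α−1)/β = 46.8/10.8 = 4.333.
Mean = α/β = 47.8/10.8 = 4.426.
The mean is pulled above the mode by the posterior's right skew.

MAP: 4.333. Posterior mean: 4.426.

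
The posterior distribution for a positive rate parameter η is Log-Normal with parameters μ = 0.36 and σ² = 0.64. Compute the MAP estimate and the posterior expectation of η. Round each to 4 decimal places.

η_MAP = 0.7558, E[η|data] = 1.9739

Mode = exp(μ − σ²) = exp(-0.28) = 0.7558.
Mean = exp(μ + σ²/2) = exp(0.680) = 1.9739.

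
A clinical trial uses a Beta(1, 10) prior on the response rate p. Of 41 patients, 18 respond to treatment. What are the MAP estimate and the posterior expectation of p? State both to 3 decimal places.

Posterior: Beta(1+18, 10+23) = Beta(19, 33).
Mode = (19−1)/(19+33−2) = 18/50 = 0.360.
Mean = 19/(19+33) = 19/52 = 0.365.

MAP = 0.360, posterior mean = 0.365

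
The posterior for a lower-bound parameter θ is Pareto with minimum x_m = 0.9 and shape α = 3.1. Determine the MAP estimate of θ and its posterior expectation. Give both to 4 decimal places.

MAP = 0.9000, posterior mean = 1.3286

The Pareto density is strictly decreasing on [x_m, ∞), so the mode is x_m = 0.9000.
Mean = α·x_m/(α−1) = 3.1·0.9/2.1 = 1.3286.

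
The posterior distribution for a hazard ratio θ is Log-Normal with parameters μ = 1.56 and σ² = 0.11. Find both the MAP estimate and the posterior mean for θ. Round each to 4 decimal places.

Mode = exp(μ − σ²) = exp(1.45) = 4.2631.
Mean = exp(μ + σ²/2) = exp(1.615) = 5.0279.
The mean is pulled above the mode by the posterior's right skew.

MAP = 4.2631; posterior mean = 5.0279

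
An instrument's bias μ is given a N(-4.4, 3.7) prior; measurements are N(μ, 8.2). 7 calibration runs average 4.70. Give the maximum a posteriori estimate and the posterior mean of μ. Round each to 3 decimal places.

Posterior for μ is Normal. Precision-weighted mean: (1/3.7·-4.4 + 7/8.2·4.70) / (1/3.7 + 7/8.2) = 2.512.
A Normal posterior is symmetric, so mode = mean.

MAP = 2.512; posterior mean = 2.512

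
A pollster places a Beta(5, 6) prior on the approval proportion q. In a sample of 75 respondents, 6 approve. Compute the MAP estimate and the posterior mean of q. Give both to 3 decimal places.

MAP estimate = 0.119, posterior mean = 0.128

Posterior: Beta(5+6, 6+69) = Beta(11, 75).
Mode = (11−1)/(11+75−2) = 10/84 = 0.119.
Mean = 11/(11+75) = 11/86 = 0.128.
Mean > mode: the posterior has a right tail.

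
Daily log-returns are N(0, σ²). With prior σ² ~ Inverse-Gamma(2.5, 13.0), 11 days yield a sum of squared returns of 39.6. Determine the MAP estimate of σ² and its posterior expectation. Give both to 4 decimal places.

Posterior: Inverse-Gamma(shape = 2.5+11/2 = 8.0, scale = 13.0+39.6/2 = 32.8).
Mode = β/(α+1) = 32.8/9.0 = 3.6444.
Mean = β/(α−1) = 32.8/7.0 = 4.6857.
Right-skewed posterior ⇒ mode < mean.

MAP = 3.6444, posterior mean = 4.6857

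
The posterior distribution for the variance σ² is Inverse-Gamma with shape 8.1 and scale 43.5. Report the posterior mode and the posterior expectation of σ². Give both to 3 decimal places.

Mode = β/(α+1) = 43.5/9.1 = 4.780.
Mean = β/(α−1) = 43.5/7.1 = 6.127.

MAP: 4.780. Posterior mean: 6.127.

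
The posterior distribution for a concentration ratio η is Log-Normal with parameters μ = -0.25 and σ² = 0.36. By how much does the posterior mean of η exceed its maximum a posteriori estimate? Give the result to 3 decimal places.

0.389

Mode = exp(μ − σ²) = exp(-0.61) = 0.543.
Mean = exp(μ + σ²/2) = exp(-0.070) = 0.932.
Difference = 0.932 − 0.543 = 0.389.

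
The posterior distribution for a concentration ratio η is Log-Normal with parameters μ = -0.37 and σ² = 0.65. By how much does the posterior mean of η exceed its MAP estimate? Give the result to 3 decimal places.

Mode = exp(μ − σ²) = exp(-1.02) = 0.361.
Mean = exp(μ + σ²/2) = exp(-0.045) = 0.956.
Difference = 0.956 − 0.361 = 0.595.

0.595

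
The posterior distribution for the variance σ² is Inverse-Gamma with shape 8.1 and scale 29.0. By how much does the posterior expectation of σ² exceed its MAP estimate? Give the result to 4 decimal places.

0.8977

Mode = β/(α+1) = 29.0/9.1 = 3.1868.
Mean = β/(α−1) = 29.0/7.1 = 4.0845.
Difference = 4.0845 − 3.1868 = 0.8977.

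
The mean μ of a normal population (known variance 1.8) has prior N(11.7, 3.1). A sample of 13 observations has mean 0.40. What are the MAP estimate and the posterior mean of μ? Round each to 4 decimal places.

Posterior for μ is Normal. Precision-weighted mean: (1/3.1·11.7 + 13/1.8·0.40) / (1/3.1 + 13/1.8) = 0.8831.
A Normal posterior is symmetric, so mode = mean.

MAP estimate = 0.8831, posterior mean = 0.8831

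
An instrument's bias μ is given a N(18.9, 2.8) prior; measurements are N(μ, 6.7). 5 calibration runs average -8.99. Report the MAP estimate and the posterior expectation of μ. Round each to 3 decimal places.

Posterior for μ is Normal. Precision-weighted mean: (1/2.8·18.9 + 5/6.7·-8.99) / (1/2.8 + 5/6.7) = 0.037.
A Normal posterior is symmetric, so mode = mean.

MAP: 0.037. Posterior mean: 0.037.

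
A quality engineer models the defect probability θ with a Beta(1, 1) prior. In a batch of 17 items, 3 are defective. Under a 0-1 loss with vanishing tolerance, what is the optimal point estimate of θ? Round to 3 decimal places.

Posterior: Beta(1+3, 1+14) = Beta(4, 15).
Mode = (4−1)/(4+15−2) = 3/17 = 0.176.
With a flat prior the MAP equals the MLE, 3/17.
Mean = 4/(4+15) = 4/19 = 0.211.
This is the posterior mode — the MAP estimate.

0.176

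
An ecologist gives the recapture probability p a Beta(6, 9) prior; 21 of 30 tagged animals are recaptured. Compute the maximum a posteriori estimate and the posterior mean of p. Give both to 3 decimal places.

Posterior: Beta(6+21, 9+9) = Beta(27, 18).
Mode = (27−1)/(27+18−2) = 26/43 = 0.605.
Mean = 27/(27+18) = 27/45 = 0.600.

maximum a posteriori estimate = 0.605, posterior mean = 0.600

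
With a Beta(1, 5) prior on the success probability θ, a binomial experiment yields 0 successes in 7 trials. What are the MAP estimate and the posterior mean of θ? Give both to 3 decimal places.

MAP = 0.000; posterior mean = 0.077

Posterior: Beta(1+0, 5+7) = Beta(1, 12).
Since α = 1 ≤ 1 and β > 1, the Beta density is monotone decreasing on [0,1]; the mode is at 0.
Mean = 1/(1+12) = 0.077.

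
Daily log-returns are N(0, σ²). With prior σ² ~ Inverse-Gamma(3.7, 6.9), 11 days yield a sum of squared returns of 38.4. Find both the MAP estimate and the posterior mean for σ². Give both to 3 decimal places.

Posterior: Inverse-Gamma(shape = 3.7+11/2 = 9.2, scale = 6.9+38.4/2 = 26.1).
Mode = β/(α+1) = 26.1/10.2 = 2.559.
Mean = β/(α−1) = 26.1/8.2 = 3.183.
The posterior is right-skewed, so the mean exceeds the mode.

MAP estimate = 2.559, posterior mean = 3.183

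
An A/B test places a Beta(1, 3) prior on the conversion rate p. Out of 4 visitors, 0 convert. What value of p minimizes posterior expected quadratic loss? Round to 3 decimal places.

Posterior: Beta(1+0, 3+4) = Beta(1, 7).
Since α = 1 ≤ 1 and β > 1, the Beta density is monotone decreasing on [0,1]; the mode is at 0.
Mean = 1/(1+7) = 0.125.
Quadratic loss ⇒ the optimal estimator is the posterior mean.

0.125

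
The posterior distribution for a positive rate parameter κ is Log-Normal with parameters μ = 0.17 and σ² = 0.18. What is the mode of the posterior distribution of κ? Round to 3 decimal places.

0.990

Mode = exp(μ − σ²) = exp(-0.01) = 0.990.
Mean = exp(μ + σ²/2) = exp(0.260) = 1.297.
This is the posterior mode — the MAP estimate.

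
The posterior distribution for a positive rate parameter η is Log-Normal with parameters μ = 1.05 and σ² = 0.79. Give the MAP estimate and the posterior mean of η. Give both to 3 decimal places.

MAP: 1.297. Posterior mean: 4.242.

Mode = exp(μ − σ²) = exp(0.26) = 1.297.
Mean = exp(μ + σ²/2) = exp(1.445) = 4.242.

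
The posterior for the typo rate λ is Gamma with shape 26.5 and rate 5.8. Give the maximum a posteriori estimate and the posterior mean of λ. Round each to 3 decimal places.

Mode = (α−1)/β = 25.5/5.8 = 4.397.
Mean = α/β = 26.5/5.8 = 4.569.
The mean is pulled above the mode by the posterior's right skew.

maximum a posteriori estimate = 4.397, posterior mean = 4.569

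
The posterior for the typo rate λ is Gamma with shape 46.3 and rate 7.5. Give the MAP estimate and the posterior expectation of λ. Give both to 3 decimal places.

MAP: 6.040. Posterior mean: 6.173.

Mode = (α−1)/β = 45.3/7.5 = 6.040.
Mean = α/β = 46.3/7.5 = 6.173.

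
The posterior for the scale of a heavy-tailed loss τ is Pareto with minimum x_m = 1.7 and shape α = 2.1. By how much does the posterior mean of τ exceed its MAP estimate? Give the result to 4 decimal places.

1.5455

The Pareto density is strictly decreasing on [x_m, ∞), so the mode is x_m = 1.7000.
Mean = α·x_m/(α−1) = 2.1·1.7/1.1 = 3.2455.
Difference = 3.2455 − 1.7000 = 1.5455.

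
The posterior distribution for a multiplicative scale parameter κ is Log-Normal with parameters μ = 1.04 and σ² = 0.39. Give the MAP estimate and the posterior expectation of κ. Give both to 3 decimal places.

Mode = exp(μ − σ²) = exp(0.65) = 1.916.
Mean = exp(μ + σ²/2) = exp(1.235) = 3.438.

MAP = 1.916, posterior mean = 3.438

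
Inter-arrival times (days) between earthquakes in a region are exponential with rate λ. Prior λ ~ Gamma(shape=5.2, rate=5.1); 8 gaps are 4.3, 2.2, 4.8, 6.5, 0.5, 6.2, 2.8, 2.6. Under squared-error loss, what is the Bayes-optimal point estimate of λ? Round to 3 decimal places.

Σ times = 29.9. Posterior: Gamma(shape = 5.2+8 = 13.2, rate = 5.1+29.9 = 35.0).
Mode = (α−1)/β = 12.2/35.0 = 0.349.
Mean = α/β = 13.2/35.0 = 0.377.
Squared-error loss ⇒ the optimal estimator is the posterior mean.

0.377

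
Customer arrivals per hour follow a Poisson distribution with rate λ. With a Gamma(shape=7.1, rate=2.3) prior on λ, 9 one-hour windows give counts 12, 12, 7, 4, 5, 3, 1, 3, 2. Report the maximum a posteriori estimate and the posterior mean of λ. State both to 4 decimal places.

MAP = 4.8761, posterior mean = 4.9646

Σ counts = 49. Posterior: Gamma(shape = 7.1+49 = 56.1, rate = 2.3+9 = 11.3).
Mode = (α−1)/β = 55.1/11.3 = 4.8761.
Mean = α/β = 56.1/11.3 = 4.9646.
Right-skewed posterior ⇒ mode < mean.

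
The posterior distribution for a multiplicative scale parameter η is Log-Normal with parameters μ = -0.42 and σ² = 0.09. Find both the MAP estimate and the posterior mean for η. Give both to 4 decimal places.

η_MAP = 0.6005, E[η|data] = 0.6873

Mode = exp(μ − σ²) = exp(-0.51) = 0.6005.
Mean = exp(μ + σ²/2) = exp(-0.375) = 0.6873.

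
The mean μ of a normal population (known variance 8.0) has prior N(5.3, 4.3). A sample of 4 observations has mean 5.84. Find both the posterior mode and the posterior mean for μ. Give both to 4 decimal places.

MAP = 5.6686; posterior mean = 5.6686

Posterior for μ is Normal. Precision-weighted mean: (1/4.3·5.3 + 4/8.0·5.84) / (1/4.3 + 4/8.0) = 5.6686.
A Normal posterior is symmetric, so mode = mean.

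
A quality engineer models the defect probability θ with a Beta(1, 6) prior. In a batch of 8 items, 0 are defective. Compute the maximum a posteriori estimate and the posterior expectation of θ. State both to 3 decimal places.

MAP: 0.000. Posterior mean: 0.067.

Posterior: Beta(1+0, 6+8) = Beta(1, 14).
Since α = 1 ≤ 1 and β > 1, the Beta density is monotone decreasing on [0,1]; the mode is at 0.
Mean = 1/(1+14) = 0.067.
Right-skewed posterior ⇒ mode < mean.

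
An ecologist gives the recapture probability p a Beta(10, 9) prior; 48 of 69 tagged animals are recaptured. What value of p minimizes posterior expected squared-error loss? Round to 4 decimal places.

Posterior: Beta(10+48, 9+21) = Beta(58, 30).
Mode = (58−1)/(58+30−2) = 57/86 = 0.6628.
Mean = 58/(58+30) = 58/88 = 0.6591.
Squared-error loss ⇒ the optimal estimator is the posterior mean.

0.6591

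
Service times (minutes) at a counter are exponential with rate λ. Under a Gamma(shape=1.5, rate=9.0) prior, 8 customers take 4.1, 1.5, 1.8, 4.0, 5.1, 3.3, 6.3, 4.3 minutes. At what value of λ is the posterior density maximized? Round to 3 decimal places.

Σ times = 30.4. Posterior: Gamma(shape = 1.5+8 = 9.5, rate = 9.0+30.4 = 39.4).
Mode = (α−1)/β = 8.5/39.4 = 0.216.
Mean = α/β = 9.5/39.4 = 0.241.
This is the posterior mode — the MAP estimate.

0.216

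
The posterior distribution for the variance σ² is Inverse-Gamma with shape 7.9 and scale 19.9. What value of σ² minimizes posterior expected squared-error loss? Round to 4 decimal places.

Mode = β/(α+1) = 19.9/8.9 = 2.2360.
Mean = β/(α−1) = 19.9/6.9 = 2.8841.
Squared-error loss ⇒ the optimal estimator is the posterior mean.

2.8841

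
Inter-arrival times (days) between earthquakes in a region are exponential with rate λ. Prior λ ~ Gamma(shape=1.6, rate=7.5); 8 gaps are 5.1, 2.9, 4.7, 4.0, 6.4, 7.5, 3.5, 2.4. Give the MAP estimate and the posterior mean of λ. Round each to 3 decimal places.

λ_MAP = 0.195, E[λ|data] = 0.218

Σ times = 36.5. Posterior: Gamma(shape = 1.6+8 = 9.6, rate = 7.5+36.5 = 44.0).
Mode = (α−1)/β = 8.6/44.0 = 0.195.
Mean = α/β = 9.6/44.0 = 0.218.
Right-skewed posterior ⇒ mode < mean.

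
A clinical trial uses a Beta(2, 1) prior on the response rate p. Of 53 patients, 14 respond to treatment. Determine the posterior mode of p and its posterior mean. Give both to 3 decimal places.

MAP = 0.278; posterior mean = 0.286

Posterior: Beta(2+14, 1+39) = Beta(16, 40).
Mode = (16−1)/(16+40−2) = 15/54 = 0.278.
Mean = 16/(16+40) = 16/56 = 0.286.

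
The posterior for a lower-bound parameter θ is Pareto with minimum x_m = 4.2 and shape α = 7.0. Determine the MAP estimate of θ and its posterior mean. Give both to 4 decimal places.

The Pareto density is strictly decreasing on [x_m, ∞), so the mode is x_m = 4.2000.
Mean = α·x_m/(α−1) = 7.0·4.2/6.0 = 4.9000.
Right-skewed posterior ⇒ mode < mean.

MAP = 4.2000; posterior mean = 4.9000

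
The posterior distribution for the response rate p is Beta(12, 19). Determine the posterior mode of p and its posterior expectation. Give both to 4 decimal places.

Mode = (12−1)/(12+19−2) = 11/29 = 0.3793.
Mean = 12/(12+19) = 12/31 = 0.3871.

MAP = 0.3793; posterior mean = 0.3871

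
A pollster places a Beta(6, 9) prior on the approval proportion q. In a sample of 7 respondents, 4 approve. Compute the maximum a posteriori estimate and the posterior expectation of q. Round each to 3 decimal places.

Posterior: Beta(6+4, 9+3) = Beta(10, 12).
Mode = (10−1)/(10+12−2) = 9/20 = 0.450.
Mean = 10/(10+12) = 10/22 = 0.455.

MAP = 0.450; posterior mean = 0.455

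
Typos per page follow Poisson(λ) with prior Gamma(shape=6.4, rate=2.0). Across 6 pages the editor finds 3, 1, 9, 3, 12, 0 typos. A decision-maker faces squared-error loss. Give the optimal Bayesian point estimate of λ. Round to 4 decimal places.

4.3000

Σ counts = 28. Posterior: Gamma(shape = 6.4+28 = 34.4, rate = 2.0+6 = 8.0).
Mode = (α−1)/β = 33.4/8.0 = 4.1750.
Mean = α/β = 34.4/8.0 = 4.3000.
Squared-error loss ⇒ the optimal estimator is the posterior mean.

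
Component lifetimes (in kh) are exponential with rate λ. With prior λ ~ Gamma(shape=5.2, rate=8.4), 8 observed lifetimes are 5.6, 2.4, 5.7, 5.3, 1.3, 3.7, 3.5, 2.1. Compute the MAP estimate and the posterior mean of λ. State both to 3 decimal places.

Σ times = 29.6. Posterior: Gamma(shape = 5.2+8 = 13.2, rate = 8.4+29.6 = 38.0).
Mode = (α−1)/β = 12.2/38.0 = 0.321.
Mean = α/β = 13.2/38.0 = 0.347.
The mean is pulled above the mode by the posterior's right skew.

MAP: 0.321. Posterior mean: 0.347.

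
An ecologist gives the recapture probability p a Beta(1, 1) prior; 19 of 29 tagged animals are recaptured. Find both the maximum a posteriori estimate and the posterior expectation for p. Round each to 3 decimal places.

Posterior: Beta(1+19, 1+10) = Beta(20, 11).
Mode = (20−1)/(20+11−2) = 19/29 = 0.655.
With a flat prior the MAP equals the MLE, 19/29.
Mean = 20/(20+11) = 20/31 = 0.645.
The mean is pulled below the mode by the posterior's left skew.

MAP: 0.655. Posterior mean: 0.645.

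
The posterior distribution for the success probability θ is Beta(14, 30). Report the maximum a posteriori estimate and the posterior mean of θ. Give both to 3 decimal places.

Mode = (14−1)/(14+30−2) = 13/42 = 0.310.
Mean = 14/(14+30) = 14/44 = 0.318.
The mean is pulled above the mode by the posterior's right skew.

MAP = 0.310, posterior mean = 0.318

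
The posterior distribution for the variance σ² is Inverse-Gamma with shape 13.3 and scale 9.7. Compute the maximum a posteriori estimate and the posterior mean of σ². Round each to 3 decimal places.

maximum a posteriori estimate = 0.678, posterior mean = 0.789

Mode = β/(α+1) = 9.7/14.3 = 0.678.
Mean = β/(α−1) = 9.7/12.3 = 0.789.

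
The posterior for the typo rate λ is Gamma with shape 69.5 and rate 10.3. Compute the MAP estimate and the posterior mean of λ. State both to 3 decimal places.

MAP = 6.650; posterior mean = 6.748

Mode = (α−1)/β = 68.5/10.3 = 6.650.
Mean = α/β = 69.5/10.3 = 6.748.
Right-skewed posterior ⇒ mode < mean.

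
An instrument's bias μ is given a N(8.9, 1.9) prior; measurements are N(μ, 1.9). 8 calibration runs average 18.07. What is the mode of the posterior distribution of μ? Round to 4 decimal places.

Posterior for μ is Normal. Precision-weighted mean: (1/1.9·8.9 + 8/1.9·18.07) / (1/1.9 + 8/1.9) = 17.0511.
A Normal posterior is symmetric, so mode = mean.
This is the posterior mode — the MAP estimate.

17.0511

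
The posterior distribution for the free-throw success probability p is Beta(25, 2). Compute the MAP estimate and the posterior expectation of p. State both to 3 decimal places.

Mode = (25−1)/(25+2−2) = 24/25 = 0.960.
Mean = 25/(25+2) = 25/27 = 0.926.

MAP = 0.960, posterior mean = 0.926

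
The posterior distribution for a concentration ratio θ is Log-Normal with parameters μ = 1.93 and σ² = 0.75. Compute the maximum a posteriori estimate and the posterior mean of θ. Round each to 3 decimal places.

maximum a posteriori estimate = 3.254, posterior mean = 10.024

Mode = exp(μ − σ²) = exp(1.18) = 3.254.
Mean = exp(μ + σ²/2) = exp(2.305) = 10.024.
The mean is pulled above the mode by the posterior's right skew.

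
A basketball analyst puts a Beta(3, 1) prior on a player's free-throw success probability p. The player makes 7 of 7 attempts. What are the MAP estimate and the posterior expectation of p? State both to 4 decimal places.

MAP = 1.0000; posterior mean = 0.9091

Posterior: Beta(3+7, 1+0) = Beta(10, 1).
Since β = 1 ≤ 1 and α > 1, the Beta density is monotone increasing on [0,1]; the mode is at 1.
Mean = 10/(10+1) = 0.9091.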